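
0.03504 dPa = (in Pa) 0.003504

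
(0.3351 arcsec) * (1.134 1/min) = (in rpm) 2.932e-07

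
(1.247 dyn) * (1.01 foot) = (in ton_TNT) 9.175e-16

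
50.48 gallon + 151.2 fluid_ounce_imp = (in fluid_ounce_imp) 6877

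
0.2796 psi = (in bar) 0.01928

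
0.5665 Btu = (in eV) 3.73e+21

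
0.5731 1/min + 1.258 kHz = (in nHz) 1.258e+12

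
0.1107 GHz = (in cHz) 1.107e+10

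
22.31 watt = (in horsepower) 0.02992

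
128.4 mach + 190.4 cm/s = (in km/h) 1.574e+05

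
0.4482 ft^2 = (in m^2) 0.04164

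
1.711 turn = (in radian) 10.75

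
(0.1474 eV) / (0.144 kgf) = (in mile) 1.039e-23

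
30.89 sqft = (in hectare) 0.000287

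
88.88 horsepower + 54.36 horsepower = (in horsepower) 143.2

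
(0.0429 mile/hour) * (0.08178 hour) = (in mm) 5646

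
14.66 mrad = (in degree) 0.84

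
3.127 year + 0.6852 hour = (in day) 1141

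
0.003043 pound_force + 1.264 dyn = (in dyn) 1355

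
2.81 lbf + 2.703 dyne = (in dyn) 1.25e+06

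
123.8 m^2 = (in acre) 0.03059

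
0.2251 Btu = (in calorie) 56.76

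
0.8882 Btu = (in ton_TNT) 2.24e-07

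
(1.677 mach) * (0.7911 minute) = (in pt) 7.683e+07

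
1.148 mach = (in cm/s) 3.909e+04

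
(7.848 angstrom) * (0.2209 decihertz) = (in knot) 3.37e-11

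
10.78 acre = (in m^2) 4.363e+04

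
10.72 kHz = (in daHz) 1072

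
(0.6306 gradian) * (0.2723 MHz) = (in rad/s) 2697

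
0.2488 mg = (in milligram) 0.2488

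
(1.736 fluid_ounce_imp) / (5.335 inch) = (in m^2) 0.000364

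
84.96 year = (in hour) 7.442e+05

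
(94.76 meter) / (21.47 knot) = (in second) 8.579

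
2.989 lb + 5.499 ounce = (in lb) 3.333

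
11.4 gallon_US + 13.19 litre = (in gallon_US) 14.88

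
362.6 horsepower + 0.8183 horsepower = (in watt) 2.71e+05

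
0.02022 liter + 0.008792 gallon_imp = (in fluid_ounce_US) 2.035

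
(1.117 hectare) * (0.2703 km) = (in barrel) 1.899e+07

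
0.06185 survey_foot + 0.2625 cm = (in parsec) 6.96e-19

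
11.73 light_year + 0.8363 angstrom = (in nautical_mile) 5.992e+13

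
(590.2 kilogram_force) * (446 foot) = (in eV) 4.911e+24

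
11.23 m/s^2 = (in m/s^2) 11.23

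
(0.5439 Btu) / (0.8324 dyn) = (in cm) 6.894e+09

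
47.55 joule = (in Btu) 0.04507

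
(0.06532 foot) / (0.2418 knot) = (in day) 1.852e-06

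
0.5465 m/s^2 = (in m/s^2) 0.5465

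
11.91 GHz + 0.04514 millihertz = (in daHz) 1.191e+09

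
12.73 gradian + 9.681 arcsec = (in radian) 0.2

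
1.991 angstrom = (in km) 1.991e-13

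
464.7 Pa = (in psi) 0.0674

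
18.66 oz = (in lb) 1.166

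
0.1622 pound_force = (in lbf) 0.1622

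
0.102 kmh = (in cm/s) 2.833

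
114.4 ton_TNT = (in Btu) 4.537e+08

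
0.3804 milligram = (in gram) 0.0003804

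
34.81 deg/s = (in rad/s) 0.6075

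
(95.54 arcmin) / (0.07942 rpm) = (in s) 3.342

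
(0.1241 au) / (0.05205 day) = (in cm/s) 4.128e+08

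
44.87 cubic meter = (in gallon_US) 1.185e+04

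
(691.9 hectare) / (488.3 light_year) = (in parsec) 4.854e-29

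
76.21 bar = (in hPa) 7.621e+04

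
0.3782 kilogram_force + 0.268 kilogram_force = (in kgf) 0.6462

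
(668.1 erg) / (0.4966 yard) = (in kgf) 1.5e-05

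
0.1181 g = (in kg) 0.0001181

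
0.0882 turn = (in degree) 31.75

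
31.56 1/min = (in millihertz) 526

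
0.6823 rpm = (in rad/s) 0.07145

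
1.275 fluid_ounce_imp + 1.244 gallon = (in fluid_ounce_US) 160.5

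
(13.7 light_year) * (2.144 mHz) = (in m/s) 2.779e+14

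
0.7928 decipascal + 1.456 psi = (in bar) 0.1004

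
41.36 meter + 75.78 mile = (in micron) 1.22e+11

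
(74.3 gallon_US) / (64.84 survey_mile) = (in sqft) 2.901e-05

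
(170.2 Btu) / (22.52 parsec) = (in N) 2.584e-13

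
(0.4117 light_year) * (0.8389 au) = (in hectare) 4.888e+22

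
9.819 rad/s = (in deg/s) 562.6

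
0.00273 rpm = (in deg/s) 0.01638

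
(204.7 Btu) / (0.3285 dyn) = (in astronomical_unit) 0.4395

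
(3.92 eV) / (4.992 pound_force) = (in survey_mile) 1.757e-23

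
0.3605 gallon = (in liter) 1.365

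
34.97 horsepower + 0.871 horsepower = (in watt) 2.673e+04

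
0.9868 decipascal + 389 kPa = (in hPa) 3890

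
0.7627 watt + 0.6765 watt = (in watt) 1.439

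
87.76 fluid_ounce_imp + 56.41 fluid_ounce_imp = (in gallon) 1.082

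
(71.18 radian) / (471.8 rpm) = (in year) 4.568e-08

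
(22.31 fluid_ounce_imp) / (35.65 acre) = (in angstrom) 43.94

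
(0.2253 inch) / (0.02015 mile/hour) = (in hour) 0.0001765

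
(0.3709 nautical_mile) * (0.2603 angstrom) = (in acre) 4.418e-12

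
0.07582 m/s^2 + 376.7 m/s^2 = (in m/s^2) 376.8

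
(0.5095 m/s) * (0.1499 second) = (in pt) 216.5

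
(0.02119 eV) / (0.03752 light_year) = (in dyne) 9.564e-31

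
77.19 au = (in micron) 1.155e+19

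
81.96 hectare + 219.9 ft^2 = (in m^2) 8.196e+05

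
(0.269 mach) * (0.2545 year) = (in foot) 2.412e+09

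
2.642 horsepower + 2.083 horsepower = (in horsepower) 4.725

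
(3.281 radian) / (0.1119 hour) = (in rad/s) 0.008145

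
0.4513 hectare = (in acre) 1.115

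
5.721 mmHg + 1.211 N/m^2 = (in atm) 0.00754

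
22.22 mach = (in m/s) 7566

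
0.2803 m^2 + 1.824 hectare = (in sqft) 1.963e+05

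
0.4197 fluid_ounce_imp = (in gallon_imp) 0.002623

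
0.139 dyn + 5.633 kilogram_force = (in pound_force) 12.42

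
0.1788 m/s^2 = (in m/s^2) 0.1788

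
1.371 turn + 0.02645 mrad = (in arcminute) 2.961e+04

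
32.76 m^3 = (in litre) 3.276e+04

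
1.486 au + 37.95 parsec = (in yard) 1.281e+18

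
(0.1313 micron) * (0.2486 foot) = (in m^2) 9.949e-09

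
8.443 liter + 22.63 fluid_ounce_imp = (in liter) 9.086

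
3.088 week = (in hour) 518.8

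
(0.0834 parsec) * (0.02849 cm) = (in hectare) 7.332e+07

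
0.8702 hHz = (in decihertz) 870.2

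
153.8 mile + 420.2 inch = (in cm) 2.475e+07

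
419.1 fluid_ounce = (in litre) 12.39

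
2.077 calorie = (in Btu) 0.008237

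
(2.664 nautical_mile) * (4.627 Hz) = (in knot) 4.437e+04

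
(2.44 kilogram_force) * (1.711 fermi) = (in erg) 4.094e-07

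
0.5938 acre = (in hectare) 0.2403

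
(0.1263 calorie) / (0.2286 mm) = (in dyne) 2.312e+08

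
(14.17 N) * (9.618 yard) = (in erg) 1.246e+09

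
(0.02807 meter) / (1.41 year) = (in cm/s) 6.313e-08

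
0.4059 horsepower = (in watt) 302.7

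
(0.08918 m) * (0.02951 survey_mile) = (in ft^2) 45.59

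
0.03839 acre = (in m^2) 155.4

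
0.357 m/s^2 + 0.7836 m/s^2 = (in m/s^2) 1.141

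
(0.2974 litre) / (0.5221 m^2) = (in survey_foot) 0.001869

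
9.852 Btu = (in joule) 1.039e+04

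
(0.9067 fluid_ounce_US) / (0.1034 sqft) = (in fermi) 2.791e+12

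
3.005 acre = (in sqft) 1.309e+05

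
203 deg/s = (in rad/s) 3.543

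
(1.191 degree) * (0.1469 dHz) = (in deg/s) 0.0175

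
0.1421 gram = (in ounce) 0.005012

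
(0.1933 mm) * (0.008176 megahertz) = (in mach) 0.004641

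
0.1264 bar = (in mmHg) 94.81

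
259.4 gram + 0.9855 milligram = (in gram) 259.4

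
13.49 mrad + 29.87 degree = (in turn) 0.08512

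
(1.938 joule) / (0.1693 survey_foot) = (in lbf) 8.443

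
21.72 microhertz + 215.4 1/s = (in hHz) 2.154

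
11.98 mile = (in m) 1.928e+04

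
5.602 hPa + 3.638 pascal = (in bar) 0.005638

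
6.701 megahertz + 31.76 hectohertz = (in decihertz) 6.704e+07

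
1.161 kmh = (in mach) 0.0009471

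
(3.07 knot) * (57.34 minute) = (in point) 1.54e+07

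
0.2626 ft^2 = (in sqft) 0.2626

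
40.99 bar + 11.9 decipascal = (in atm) 40.45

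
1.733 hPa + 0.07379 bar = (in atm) 0.07454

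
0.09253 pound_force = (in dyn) 4.116e+04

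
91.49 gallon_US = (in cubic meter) 0.3463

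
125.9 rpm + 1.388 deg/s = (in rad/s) 13.21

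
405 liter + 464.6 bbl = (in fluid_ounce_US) 2.511e+06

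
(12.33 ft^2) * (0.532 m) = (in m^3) 0.6094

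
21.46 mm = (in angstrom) 2.146e+08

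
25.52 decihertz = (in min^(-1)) 153.1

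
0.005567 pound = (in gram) 2.525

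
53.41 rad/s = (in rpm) 510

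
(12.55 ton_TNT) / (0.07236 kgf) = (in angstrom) 7.4e+20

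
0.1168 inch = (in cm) 0.2967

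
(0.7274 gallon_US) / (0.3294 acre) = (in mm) 0.002066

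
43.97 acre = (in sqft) 1.915e+06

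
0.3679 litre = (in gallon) 0.09719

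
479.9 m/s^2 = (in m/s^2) 479.9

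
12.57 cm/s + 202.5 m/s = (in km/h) 729.5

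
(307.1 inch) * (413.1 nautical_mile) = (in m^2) 5.968e+06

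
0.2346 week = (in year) 0.004499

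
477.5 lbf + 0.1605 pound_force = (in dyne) 2.125e+08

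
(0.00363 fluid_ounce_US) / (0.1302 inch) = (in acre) 8.021e-09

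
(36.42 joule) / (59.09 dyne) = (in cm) 6.163e+06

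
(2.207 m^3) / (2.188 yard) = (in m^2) 1.103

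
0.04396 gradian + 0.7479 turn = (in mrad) 4700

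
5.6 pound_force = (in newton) 24.91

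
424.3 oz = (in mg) 1.203e+07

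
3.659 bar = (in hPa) 3659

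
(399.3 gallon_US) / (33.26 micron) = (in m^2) 4.545e+04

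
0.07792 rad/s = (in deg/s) 4.464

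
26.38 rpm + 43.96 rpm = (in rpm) 70.34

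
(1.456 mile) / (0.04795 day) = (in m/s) 0.5656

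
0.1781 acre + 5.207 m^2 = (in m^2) 726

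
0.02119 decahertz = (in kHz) 0.0002119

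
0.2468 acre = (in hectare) 0.09988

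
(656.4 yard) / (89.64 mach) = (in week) 3.251e-08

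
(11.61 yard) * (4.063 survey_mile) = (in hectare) 6.942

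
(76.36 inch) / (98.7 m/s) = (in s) 0.01965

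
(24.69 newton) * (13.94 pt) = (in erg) 1.214e+06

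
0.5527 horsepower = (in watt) 412.1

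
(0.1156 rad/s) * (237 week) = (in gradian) 1.055e+09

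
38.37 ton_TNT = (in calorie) 3.837e+10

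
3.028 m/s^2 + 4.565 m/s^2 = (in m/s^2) 7.593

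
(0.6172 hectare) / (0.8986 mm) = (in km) 6868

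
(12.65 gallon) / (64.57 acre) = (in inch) 7.215e-06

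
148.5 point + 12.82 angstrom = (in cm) 5.239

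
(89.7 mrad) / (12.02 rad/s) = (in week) 1.234e-08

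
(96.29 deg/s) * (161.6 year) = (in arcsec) 1.767e+15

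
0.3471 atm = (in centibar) 35.17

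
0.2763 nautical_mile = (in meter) 511.7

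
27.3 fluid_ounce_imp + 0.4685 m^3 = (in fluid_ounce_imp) 1.652e+04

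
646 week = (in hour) 1.085e+05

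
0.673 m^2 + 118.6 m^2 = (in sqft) 1284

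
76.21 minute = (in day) 0.05292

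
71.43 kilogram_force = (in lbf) 157.5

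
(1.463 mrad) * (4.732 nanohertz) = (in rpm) 6.611e-11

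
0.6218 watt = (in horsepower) 0.0008338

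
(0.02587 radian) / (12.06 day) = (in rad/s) 2.483e-08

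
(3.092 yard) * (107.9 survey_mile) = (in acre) 121.3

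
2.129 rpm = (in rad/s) 0.2229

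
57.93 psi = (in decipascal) 3.994e+06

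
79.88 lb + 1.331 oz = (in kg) 36.27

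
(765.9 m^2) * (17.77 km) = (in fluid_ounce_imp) 4.79e+11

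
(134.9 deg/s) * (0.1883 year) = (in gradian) 8.901e+08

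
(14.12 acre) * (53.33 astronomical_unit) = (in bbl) 2.867e+18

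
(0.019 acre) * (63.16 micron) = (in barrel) 0.03055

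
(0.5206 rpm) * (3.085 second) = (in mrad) 168.2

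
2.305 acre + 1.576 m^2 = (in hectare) 0.933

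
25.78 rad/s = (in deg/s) 1477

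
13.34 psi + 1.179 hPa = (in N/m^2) 9.209e+04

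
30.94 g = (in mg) 3.094e+04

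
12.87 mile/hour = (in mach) 0.0169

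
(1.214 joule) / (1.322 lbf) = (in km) 0.0002064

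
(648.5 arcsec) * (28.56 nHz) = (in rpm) 8.575e-10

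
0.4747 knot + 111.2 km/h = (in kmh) 112.1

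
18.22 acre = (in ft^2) 7.937e+05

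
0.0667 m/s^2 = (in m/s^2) 0.0667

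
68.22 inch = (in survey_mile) 0.001077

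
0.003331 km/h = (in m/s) 0.0009253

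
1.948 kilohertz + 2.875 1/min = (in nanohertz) 1.948e+12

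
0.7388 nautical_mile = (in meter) 1368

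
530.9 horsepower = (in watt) 3.959e+05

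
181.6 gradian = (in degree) 163.4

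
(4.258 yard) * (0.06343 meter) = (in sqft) 2.658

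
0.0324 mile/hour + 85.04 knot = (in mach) 0.1285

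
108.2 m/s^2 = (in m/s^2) 108.2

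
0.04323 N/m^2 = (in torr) 0.0003243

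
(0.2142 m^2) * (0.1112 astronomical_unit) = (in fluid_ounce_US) 1.205e+14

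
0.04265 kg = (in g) 42.65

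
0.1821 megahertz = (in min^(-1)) 1.093e+07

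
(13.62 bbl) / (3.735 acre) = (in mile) 8.902e-08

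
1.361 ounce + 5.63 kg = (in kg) 5.669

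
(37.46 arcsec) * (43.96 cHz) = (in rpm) 0.0007624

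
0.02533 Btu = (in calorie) 6.387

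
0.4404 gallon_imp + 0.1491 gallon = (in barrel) 0.01614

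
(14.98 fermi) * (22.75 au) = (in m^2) 0.05098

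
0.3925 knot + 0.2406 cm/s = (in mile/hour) 0.4571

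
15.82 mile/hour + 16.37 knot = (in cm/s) 1549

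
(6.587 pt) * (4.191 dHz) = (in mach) 2.86e-06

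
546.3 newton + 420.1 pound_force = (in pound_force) 542.9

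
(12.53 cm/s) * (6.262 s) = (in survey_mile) 0.0004875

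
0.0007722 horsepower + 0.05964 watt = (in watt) 0.6355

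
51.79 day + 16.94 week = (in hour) 4089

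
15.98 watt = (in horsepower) 0.02143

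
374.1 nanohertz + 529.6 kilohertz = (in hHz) 5296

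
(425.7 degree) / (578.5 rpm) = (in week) 2.028e-07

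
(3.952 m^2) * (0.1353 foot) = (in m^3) 0.163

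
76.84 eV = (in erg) 1.231e-10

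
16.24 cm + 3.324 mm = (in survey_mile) 0.000103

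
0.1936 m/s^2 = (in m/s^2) 0.1936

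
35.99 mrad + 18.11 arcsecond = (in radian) 0.03608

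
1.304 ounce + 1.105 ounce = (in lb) 0.1506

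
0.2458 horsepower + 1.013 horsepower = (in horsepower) 1.259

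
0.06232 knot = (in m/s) 0.03206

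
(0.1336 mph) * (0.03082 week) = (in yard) 1217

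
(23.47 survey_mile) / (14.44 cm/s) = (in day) 3.027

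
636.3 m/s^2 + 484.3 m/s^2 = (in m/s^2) 1121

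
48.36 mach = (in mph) 3.683e+04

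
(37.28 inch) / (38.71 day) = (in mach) 8.315e-10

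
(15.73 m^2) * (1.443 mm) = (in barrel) 0.1428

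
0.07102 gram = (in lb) 0.0001566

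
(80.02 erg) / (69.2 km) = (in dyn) 1.156e-05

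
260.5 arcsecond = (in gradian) 0.0804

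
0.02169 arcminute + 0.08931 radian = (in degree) 5.117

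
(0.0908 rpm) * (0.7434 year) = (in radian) 2.229e+05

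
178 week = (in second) 1.077e+08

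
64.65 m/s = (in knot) 125.7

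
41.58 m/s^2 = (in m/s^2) 41.58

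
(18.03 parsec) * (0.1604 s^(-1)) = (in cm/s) 8.924e+18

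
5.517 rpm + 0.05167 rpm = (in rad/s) 0.5831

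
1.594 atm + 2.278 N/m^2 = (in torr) 1211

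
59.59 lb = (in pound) 59.59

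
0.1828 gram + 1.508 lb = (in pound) 1.508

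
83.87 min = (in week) 0.00832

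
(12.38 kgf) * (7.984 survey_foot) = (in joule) 295.4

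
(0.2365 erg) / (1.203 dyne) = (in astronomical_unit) 1.314e-14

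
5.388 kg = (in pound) 11.88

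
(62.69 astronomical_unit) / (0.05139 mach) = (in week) 8.862e+05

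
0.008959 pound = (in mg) 4064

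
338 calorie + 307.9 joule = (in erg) 1.722e+10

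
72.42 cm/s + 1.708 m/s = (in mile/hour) 5.441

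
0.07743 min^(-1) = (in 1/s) 0.00129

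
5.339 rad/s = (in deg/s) 305.9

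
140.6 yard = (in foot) 421.8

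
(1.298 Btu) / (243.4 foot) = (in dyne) 1.846e+06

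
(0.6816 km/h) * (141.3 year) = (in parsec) 2.734e-08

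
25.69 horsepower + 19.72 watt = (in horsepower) 25.72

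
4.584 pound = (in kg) 2.079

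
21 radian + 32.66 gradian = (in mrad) 2.151e+04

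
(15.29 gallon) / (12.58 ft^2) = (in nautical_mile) 2.674e-05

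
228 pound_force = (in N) 1014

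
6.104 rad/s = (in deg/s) 349.7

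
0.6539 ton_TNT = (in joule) 2.736e+09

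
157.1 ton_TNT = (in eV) 4.103e+30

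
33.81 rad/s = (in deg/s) 1937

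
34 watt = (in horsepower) 0.04559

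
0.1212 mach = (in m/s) 41.27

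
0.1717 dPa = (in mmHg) 0.0001288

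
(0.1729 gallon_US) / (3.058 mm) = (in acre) 5.289e-05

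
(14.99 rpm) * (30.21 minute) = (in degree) 1.63e+05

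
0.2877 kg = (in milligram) 2.877e+05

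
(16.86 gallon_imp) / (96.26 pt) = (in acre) 0.0005577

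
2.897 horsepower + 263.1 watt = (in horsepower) 3.25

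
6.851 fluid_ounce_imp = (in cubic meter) 0.0001947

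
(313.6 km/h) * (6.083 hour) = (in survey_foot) 6.259e+06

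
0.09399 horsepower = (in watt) 70.09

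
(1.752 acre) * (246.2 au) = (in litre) 2.611e+20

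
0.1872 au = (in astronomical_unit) 0.1872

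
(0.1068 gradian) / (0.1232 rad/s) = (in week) 2.251e-08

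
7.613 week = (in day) 53.29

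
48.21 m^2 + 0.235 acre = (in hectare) 0.09992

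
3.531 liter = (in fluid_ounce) 119.4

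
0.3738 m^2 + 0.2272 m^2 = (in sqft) 6.469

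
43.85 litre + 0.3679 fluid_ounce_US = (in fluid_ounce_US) 1483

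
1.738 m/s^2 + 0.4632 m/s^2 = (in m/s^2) 2.201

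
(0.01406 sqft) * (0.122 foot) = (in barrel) 0.0003055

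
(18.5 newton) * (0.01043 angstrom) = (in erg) 0.000193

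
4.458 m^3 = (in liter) 4458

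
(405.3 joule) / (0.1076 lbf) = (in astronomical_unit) 5.66e-09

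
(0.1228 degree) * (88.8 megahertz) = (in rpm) 1.817e+06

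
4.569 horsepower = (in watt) 3407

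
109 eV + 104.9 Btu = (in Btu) 104.9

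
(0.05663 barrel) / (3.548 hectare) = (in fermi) 2.538e+08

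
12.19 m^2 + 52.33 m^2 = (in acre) 0.01594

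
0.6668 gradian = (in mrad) 10.47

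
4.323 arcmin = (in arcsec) 259.4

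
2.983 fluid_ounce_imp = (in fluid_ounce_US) 2.866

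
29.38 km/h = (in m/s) 8.161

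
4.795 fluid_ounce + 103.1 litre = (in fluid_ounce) 3491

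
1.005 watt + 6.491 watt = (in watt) 7.496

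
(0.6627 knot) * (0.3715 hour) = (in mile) 0.2833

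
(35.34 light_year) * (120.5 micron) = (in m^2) 4.029e+13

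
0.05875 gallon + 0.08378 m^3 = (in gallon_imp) 18.48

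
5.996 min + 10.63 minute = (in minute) 16.63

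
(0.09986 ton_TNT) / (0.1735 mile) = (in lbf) 3.364e+05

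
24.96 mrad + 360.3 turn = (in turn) 360.3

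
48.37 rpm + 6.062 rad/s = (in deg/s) 637.5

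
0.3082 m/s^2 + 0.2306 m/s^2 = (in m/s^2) 0.5388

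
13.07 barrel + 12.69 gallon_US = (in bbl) 13.37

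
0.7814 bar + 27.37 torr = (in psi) 11.86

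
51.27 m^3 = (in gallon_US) 1.354e+04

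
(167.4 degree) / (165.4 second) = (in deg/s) 1.012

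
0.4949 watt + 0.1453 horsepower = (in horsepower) 0.146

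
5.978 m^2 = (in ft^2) 64.35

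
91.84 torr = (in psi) 1.776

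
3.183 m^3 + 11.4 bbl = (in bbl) 31.42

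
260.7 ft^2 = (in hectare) 0.002422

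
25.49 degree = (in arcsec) 9.176e+04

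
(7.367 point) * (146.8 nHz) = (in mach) 1.12e-12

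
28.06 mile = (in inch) 1.778e+06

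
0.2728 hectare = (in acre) 0.6741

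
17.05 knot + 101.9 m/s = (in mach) 0.325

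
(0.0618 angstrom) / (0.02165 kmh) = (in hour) 2.855e-13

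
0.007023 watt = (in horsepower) 9.418e-06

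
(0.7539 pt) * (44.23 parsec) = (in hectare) 3.63e+10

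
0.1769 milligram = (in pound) 3.9e-07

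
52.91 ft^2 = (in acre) 0.001215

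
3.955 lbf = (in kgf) 1.794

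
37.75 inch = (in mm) 958.8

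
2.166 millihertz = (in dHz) 0.02166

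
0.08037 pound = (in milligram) 3.646e+04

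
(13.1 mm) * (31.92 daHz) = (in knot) 8.128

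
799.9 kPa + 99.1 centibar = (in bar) 8.99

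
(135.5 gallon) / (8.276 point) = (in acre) 0.04341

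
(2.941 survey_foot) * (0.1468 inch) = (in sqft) 0.03598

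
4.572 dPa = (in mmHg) 0.003429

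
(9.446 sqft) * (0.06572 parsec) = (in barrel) 1.119e+16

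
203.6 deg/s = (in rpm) 33.93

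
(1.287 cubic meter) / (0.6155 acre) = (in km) 5.167e-07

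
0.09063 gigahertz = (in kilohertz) 9.063e+04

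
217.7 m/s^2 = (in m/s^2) 217.7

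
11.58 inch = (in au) 1.966e-12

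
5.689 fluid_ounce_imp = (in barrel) 0.001017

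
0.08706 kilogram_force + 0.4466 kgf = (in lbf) 1.177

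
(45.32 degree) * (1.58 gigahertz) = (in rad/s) 1.25e+09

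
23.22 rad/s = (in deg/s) 1330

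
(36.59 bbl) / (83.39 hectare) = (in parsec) 2.261e-22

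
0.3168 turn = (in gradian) 126.7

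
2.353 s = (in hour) 0.0006536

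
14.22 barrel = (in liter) 2261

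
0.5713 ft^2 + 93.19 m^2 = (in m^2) 93.24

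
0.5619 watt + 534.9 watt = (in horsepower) 0.7181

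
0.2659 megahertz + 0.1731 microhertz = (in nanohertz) 2.659e+14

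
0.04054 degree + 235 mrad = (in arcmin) 810.3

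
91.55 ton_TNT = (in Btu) 3.631e+08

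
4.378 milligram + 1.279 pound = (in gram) 580.1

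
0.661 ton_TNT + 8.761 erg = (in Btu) 2.621e+06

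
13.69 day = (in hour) 328.6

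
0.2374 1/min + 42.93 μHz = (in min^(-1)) 0.24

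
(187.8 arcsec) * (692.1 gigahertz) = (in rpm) 6.017e+09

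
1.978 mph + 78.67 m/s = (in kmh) 286.4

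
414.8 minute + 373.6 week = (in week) 373.6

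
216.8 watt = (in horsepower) 0.2907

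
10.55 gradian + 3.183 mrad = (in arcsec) 3.484e+04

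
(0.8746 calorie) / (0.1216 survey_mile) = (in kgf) 0.001907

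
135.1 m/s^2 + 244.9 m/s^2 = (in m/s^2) 380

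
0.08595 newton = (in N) 0.08595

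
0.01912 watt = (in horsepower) 2.564e-05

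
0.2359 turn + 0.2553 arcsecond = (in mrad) 1482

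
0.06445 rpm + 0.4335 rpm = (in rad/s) 0.05215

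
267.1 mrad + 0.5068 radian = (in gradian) 49.27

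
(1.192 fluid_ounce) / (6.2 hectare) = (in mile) 3.533e-13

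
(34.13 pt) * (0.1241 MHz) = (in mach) 4.388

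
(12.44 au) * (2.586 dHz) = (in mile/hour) 1.077e+12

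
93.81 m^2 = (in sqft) 1010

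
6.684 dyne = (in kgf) 6.816e-06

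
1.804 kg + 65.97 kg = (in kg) 67.77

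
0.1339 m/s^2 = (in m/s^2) 0.1339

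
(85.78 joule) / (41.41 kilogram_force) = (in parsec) 6.846e-18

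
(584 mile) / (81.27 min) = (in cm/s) 1.927e+04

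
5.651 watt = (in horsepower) 0.007578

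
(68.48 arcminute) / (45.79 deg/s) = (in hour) 6.924e-06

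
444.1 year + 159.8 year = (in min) 3.174e+08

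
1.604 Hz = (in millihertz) 1604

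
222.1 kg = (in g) 2.221e+05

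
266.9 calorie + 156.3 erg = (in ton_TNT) 2.669e-07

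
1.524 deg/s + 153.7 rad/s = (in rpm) 1468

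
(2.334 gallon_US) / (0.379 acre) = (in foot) 1.89e-05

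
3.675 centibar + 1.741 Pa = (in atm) 0.03629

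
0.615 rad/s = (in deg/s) 35.24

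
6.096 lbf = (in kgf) 2.765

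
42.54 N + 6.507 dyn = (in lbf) 9.563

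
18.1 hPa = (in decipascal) 1.81e+04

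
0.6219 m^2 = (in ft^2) 6.694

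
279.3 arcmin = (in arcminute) 279.3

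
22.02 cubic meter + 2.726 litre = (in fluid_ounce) 7.447e+05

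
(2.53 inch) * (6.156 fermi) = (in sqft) 4.258e-15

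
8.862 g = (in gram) 8.862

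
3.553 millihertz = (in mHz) 3.553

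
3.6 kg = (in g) 3600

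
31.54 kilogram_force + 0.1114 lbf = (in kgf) 31.59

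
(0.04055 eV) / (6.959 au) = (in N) 6.241e-33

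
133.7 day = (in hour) 3209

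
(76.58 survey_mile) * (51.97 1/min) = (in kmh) 3.843e+05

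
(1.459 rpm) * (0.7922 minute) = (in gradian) 462.3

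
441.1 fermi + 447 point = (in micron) 1.577e+05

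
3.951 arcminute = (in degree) 0.06585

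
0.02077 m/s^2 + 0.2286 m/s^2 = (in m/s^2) 0.2494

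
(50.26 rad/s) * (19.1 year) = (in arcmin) 1.041e+14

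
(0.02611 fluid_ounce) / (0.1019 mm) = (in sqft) 0.08157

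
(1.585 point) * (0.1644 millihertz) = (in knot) 1.787e-07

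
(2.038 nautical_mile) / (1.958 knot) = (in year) 0.0001188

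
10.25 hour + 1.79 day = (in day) 2.217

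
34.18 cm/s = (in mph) 0.7646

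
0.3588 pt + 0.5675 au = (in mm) 8.49e+13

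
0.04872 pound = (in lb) 0.04872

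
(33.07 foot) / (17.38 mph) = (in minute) 0.02162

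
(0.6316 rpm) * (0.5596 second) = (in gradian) 2.356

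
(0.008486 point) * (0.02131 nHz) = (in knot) 1.24e-16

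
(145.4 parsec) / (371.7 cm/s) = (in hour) 3.353e+14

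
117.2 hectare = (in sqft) 1.262e+07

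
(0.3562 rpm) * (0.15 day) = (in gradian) 3.078e+04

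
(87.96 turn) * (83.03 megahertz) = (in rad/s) 4.589e+10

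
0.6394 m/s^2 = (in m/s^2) 0.6394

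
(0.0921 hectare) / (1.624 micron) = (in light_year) 5.994e-08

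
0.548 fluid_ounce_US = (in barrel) 0.0001019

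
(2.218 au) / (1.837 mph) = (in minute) 6.734e+09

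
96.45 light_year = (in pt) 2.587e+21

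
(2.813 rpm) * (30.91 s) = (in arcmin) 3.13e+04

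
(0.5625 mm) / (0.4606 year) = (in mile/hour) 8.663e-11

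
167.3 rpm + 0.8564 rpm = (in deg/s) 1009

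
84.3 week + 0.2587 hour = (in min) 8.498e+05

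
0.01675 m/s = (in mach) 4.919e-05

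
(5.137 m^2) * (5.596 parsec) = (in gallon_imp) 1.951e+20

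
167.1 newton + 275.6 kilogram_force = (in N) 2870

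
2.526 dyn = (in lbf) 5.679e-06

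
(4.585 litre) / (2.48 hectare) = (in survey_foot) 6.066e-07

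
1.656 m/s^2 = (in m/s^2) 1.656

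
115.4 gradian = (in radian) 1.813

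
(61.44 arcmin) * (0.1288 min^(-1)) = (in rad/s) 3.837e-05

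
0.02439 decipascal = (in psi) 3.537e-07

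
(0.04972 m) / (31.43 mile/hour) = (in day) 4.096e-08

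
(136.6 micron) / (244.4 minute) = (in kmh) 3.354e-08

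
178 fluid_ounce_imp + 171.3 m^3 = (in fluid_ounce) 5.793e+06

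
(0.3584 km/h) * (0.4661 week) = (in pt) 7.955e+07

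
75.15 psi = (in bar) 5.181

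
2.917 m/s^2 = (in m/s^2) 2.917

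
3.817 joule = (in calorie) 0.9123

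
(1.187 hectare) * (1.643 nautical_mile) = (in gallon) 9.541e+09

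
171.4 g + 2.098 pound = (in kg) 1.123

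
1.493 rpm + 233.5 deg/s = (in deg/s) 242.5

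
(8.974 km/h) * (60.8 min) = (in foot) 2.983e+04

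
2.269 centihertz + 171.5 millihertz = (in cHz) 19.42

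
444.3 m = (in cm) 4.443e+04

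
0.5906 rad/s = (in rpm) 5.64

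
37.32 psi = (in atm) 2.539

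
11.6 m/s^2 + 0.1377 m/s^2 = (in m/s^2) 11.74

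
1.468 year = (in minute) 7.716e+05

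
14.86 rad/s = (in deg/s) 851.4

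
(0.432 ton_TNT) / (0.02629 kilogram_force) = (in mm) 7.011e+12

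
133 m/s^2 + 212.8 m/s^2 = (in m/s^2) 345.8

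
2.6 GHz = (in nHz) 2.6e+18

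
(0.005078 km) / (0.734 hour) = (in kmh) 0.006918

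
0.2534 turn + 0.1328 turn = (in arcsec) 5.005e+05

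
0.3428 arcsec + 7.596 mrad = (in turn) 0.001209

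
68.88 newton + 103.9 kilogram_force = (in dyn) 1.088e+08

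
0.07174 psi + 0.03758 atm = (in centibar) 4.302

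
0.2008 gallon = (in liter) 0.7601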